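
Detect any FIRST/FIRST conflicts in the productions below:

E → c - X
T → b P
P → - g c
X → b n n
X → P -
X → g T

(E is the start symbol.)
No FIRST/FIRST conflicts.

A FIRST/FIRST conflict occurs when two productions N → α and N → β for the same non-terminal have FIRST(α) ∩ FIRST(β) ≠ ∅ (with ε ∈ FIRST of a nullable right-hand side, so two nullable alternatives also conflict).

FIRST sets of the non-terminals at (or reachable through a nullable prefix from) the front of some alternative:
  FIRST(P) = { '-' }

Productions for X:
  X → b n n: FIRST = { 'b' }
  X → P -: FIRST = { '-' }
  X → g T: FIRST = { 'g' }
E, T, P have only one production, so no FIRST/FIRST conflict is possible there.

All alternatives of each non-terminal have pairwise disjoint FIRST sets.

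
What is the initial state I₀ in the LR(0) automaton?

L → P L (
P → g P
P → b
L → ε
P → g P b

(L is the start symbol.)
{ [L → . P L (], [L → .], [L' → . L], [P → . b], [P → . g P b], [P → . g P] }

First, augment the grammar with L' → L
I₀ = CLOSURE({ [L' → . L] }):
  [L' → . L] has the dot before L: add [L → . P L (], [L → .]
  [L → . P L (] has the dot before P: add [P → . g P], [P → . b], [P → . g P b]
No further items can be added.

I₀ = { [L → . P L (], [L → .], [L' → . L], [P → . b], [P → . g P b], [P → . g P] }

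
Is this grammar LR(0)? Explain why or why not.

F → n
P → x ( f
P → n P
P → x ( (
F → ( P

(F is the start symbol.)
Yes, the grammar is LR(0)

Augment with F' → F and build the canonical LR(0) collection (I0 = CLOSURE({[F' → . F]}), then GOTO on every symbol after a dot until no new states appear). It has 11 states:
  I0: { [F → . ( P], [F → . n], [F' → . F] }  — shift
  I1: { [F → ( . P], [P → . n P], [P → . x ( (], [P → . x ( f] }  — shift
  I2: { [F' → F .] }  — accept
  I3: { [F → n .] }  — reduce
  I4: { [F → ( P .] }  — reduce
  I5: { [P → . n P], [P → . x ( (], [P → . x ( f], [P → n . P] }  — shift
  I6: { [P → x . ( (], [P → x . ( f] }  — shift
  I7: { [P → x ( . (], [P → x ( . f] }  — shift
  I8: { [P → x ( ( .] }  — reduce
  I9: { [P → x ( f .] }  — reduce
  I10: { [P → n P .] }  — reduce

Every state is either a pure shift/goto state or contains exactly one complete item and nothing to shift — no conflicts. The grammar is LR(0).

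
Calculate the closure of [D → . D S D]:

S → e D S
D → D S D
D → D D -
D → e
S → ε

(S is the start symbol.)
Start with: [D → . D S D]
  [D → . D S D] has the dot before D: add [D → . D D -], [D → . e]
No further items can be added.

CLOSURE = { [D → . D D -], [D → . D S D], [D → . e] }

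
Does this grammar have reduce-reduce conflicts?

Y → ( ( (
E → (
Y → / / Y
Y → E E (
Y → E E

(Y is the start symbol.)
No reduce-reduce conflicts

A reduce-reduce conflict occurs when an LR(0) state has two complete items [A → α .] and [B → β .] — both call for a reduction, and with no lookahead the parser cannot choose between them.

Augment with Y' → Y and build the canonical LR(0) collection (I0 = CLOSURE({[Y' → . Y]}), then GOTO on every symbol after a dot until no new states appear). It has 12 states:
  I0: { [E → . (], [Y → . ( ( (], [Y → . / / Y], [Y → . E E (], [Y → . E E], [Y' → . Y] }  — shift
  I1: { [E → ( .], [Y → ( . ( (] }  — shift, reduce
  I2: { [Y → / . / Y] }  — shift
  I3: { [E → . (], [Y → E . E (], [Y → E . E] }  — shift
  I4: { [Y' → Y .] }  — accept
  I5: { [E → ( .] }  — reduce
  I6: { [Y → E E . (], [Y → E E .] }  — shift, reduce
  I7: { [Y → E E ( .] }  — reduce
  I8: { [E → . (], [Y → . ( ( (], [Y → . / / Y], [Y → . E E (], [Y → . E E], [Y → / / . Y] }  — shift
  I9: { [Y → / / Y .] }  — reduce
  I10: { [Y → ( ( . (] }  — shift
  I11: { [Y → ( ( ( .] }  — reduce

No state contains more than one complete item.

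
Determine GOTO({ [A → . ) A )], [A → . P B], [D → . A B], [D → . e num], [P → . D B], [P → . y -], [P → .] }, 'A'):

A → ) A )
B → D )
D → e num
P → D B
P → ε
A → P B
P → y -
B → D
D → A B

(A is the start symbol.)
{ [A → . ) A )], [A → . P B], [B → . D )], [B → . D], [D → . A B], [D → . e num], [D → A . B], [P → . D B], [P → . y -], [P → .] }

GOTO(I, 'A') = CLOSURE({ [A → αX.β] : [A → α.Xβ] ∈ I, X = 'A' })

Items with dot before 'A', with the dot advanced:
  [D → . A B] → [D → A . B]
Closure of the advanced items:
  [D → A . B] has the dot before B: add [B → . D )], [B → . D]
  [B → . D )] has the dot before D: add [D → . e num], [D → . A B]
  [D → . A B] has the dot before A: add [A → . ) A )], [A → . P B]
  [A → . P B] has the dot before P: add [P → . D B], [P → .], [P → . y -]

GOTO = { [A → . ) A )], [A → . P B], [B → . D )], [B → . D], [D → . A B], [D → . e num], [D → A . B], [P → . D B], [P → . y -], [P → .] }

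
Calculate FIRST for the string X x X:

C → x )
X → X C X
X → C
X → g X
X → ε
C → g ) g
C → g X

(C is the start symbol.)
{ 'g', 'x' }

FIRST sets of the non-terminals involved (from the grammar, by fixed-point iteration):
  FIRST(X) = { 'g', 'x', ε }

To compute FIRST(X x X), process the symbols left to right:
Symbol X is a non-terminal. Add FIRST(X) \ {ε} = { 'g', 'x' }
X is nullable (ε ∈ FIRST(X)), continue to the next symbol.
Symbol x is a terminal. Add 'x' and stop.
FIRST(X x X) = { 'g', 'x' }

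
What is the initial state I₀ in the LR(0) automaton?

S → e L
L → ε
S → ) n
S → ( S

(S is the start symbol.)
{ [S → . ( S], [S → . ) n], [S → . e L], [S' → . S] }

First, augment the grammar with S' → S
I₀ = CLOSURE({ [S' → . S] }):
  [S' → . S] has the dot before S: add [S → . e L], [S → . ) n], [S → . ( S]
No further items can be added.

I₀ = { [S → . ( S], [S → . ) n], [S → . e L], [S' → . S] }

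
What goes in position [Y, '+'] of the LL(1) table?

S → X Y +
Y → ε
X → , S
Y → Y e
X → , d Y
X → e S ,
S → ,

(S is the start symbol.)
Y → ε

To find M[Y, '+'], we find productions for Y where '+' is in the predict set (PREDICT(N → α) = (FIRST(α) \ {ε}) ∪ (FOLLOW(N) if α ⇒* ε)).

Relevant sets:
  FIRST(Y) = { 'e', ε }
  FOLLOW(Y) = { '+', 'e' }

Y → ε: PREDICT = { '+', 'e' }
  '+' is in predict set, so this production goes in M[Y, '+']
Y → Y e: PREDICT = { 'e' }

M[Y, '+'] = Y → ε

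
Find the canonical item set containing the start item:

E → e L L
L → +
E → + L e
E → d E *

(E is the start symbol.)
{ [E → . + L e], [E → . d E *], [E → . e L L], [E' → . E] }

First, augment the grammar with E' → E
I₀ = CLOSURE({ [E' → . E] }):
  [E' → . E] has the dot before E: add [E → . e L L], [E → . + L e], [E → . d E *]
No further items can be added.

I₀ = { [E → . + L e], [E → . d E *], [E → . e L L], [E' → . E] }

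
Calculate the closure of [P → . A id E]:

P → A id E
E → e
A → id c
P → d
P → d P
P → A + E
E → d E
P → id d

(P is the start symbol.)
{ [A → . id c], [P → . A id E] }

To compute CLOSURE, for each item [A → α.Bβ] where B is a non-terminal, add [B → .γ] for all productions B → γ; repeat for the newly added items until nothing changes.

Start with: [P → . A id E]
  [P → . A id E] has the dot before A: add [A → . id c]
No further items can be added.

CLOSURE = { [A → . id c], [P → . A id E] }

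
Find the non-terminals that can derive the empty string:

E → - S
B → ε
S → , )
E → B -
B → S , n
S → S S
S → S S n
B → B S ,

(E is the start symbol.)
{ 'B' }

ε-productions: B → ε
So B is immediately nullable.
No further non-terminal can be added: every production for the remaining non-terminals contains a terminal or a non-nullable non-terminal.
Nullable = { 'B' }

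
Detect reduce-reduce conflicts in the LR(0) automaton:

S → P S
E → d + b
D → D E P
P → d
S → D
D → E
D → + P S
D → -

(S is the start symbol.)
Augment with S' → S and build the canonical LR(0) collection (I0 = CLOSURE({[S' → . S]}), then GOTO on every symbol after a dot until no new states appear). It has 17 states:
  I0: { [D → . + P S], [D → . -], [D → . D E P], [D → . E], [E → . d + b], [P → . d], [S → . D], [S → . P S], [S' → . S] }  — shift
  I1: { [D → + . P S], [P → . d] }  — shift
  I2: { [D → - .] }  — reduce
  I3: { [D → D . E P], [E → . d + b], [S → D .] }  — shift, reduce
  I4: { [D → E .] }  — reduce
  I5: { [D → . + P S], [D → . -], [D → . D E P], [D → . E], [E → . d + b], [P → . d], [S → . D], [S → . P S], [S → P . S] }  — shift
  I6: { [S' → S .] }  — accept
  I7: { [E → d . + b], [P → d .] }  — shift, reduce
  I8: { [E → d + . b] }  — shift
  I9: { [E → d + b .] }  — reduce
  I10: { [S → P S .] }  — reduce
  I11: { [D → D E . P], [P → . d] }  — shift
  I12: { [E → d . + b] }  — shift
  I13: { [D → D E P .] }  — reduce
  I14: { [P → d .] }  — reduce
  I15: { [D → + P . S], [D → . + P S], [D → . -], [D → . D E P], [D → . E], [E → . d + b], [P → . d], [S → . D], [S → . P S] }  — shift
  I16: { [D → + P S .] }  — reduce

No state contains more than one complete item.

Answer: No reduce-reduce conflicts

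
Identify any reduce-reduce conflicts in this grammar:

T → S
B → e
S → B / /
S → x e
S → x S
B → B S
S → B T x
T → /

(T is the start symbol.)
Yes — I8: [B → e .] vs [S → x e .]; I10: [B → B S .] vs [T → S .]

A reduce-reduce conflict occurs when an LR(0) state has two complete items [A → α .] and [B → β .] — both call for a reduction, and with no lookahead the parser cannot choose between them.

Augment with T' → T and build the canonical LR(0) collection (I0 = CLOSURE({[T' → . T]}), then GOTO on every symbol after a dot until no new states appear). It has 14 states:
  I0: { [B → . B S], [B → . e], [S → . B / /], [S → . B T x], [S → . x S], [S → . x e], [T → . /], [T → . S], [T' → . T] }  — shift
  I1: { [T → / .] }  — reduce
  I2: { [B → . B S], [B → . e], [B → B . S], [S → . B / /], [S → . B T x], [S → . x S], [S → . x e], [S → B . / /], [S → B . T x], [T → . /], [T → . S] }  — shift
  I3: { [T → S .] }  — reduce
  I4: { [T' → T .] }  — accept
  I5: { [B → e .] }  — reduce
  I6: { [B → . B S], [B → . e], [S → . B / /], [S → . B T x], [S → . x S], [S → . x e], [S → x . S], [S → x . e] }  — shift
  I7: { [S → x S .] }  — reduce
  I8: { [B → e .], [S → x e .] }  — 2 reduces
  I9: { [S → B / . /], [T → / .] }  — shift, reduce
  I10: { [B → B S .], [T → S .] }  — 2 reduces
  I11: { [S → B T . x] }  — shift
  I12: { [S → B T x .] }  — reduce
  I13: { [S → B / / .] }  — reduce

I8 contains complete items [B → e .], [S → x e .] — reduce-reduce conflict.
I10 contains complete items [B → B S .], [T → S .] — reduce-reduce conflict.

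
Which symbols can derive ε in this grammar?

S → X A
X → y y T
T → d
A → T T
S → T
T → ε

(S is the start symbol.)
A non-terminal is nullable if it can derive ε (the empty string): either it has an ε-production, or it has a production whose right-hand side consists entirely of nullable non-terminals.

ε-productions: T → ε
So T is immediately nullable.
A → T T: every symbol on the right is nullable, so A is nullable too.
S → T: every symbol on the right is nullable, so S is nullable too.
No further non-terminal can be added: every production for the remaining non-terminals contains a terminal or a non-nullable non-terminal.
Nullable = { 'A', 'S', 'T' }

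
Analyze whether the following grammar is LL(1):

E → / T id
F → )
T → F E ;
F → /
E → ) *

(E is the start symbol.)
Yes, the grammar is LL(1).

A grammar is LL(1) if for each non-terminal N with multiple productions, the predict sets of those productions are pairwise disjoint, where PREDICT(N → α) = (FIRST(α) \ {ε}) ∪ (FOLLOW(N) if α ⇒* ε).

For E:
  PREDICT(E → '/' T id) = { '/' }
  PREDICT(E → ')' '*') = { ')' }
For F:
  PREDICT(F → ')') = { ')' }
  PREDICT(F → '/') = { '/' }
T has a single production, so nothing to check there.

All predict sets are disjoint. The grammar IS LL(1).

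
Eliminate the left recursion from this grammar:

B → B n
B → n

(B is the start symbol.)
B → n B'
B' → n B'
B' → ε

B is directly left-recursive. The standard transformation for
  A → A α₁ | ... | A α_m | β₁ | ... | β_n
is
  A  → β₁ A' | ... | β_n A'
  A' → α₁ A' | ... | α_m A' | ε

B → n becomes B → n B'
B → B n becomes B' → n B'
Add B' → ε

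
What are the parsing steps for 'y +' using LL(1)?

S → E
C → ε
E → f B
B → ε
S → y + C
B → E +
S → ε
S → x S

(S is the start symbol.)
LL(1) parsing maintains a stack (initially the start symbol over $) and the input. At each step: if the stack top is a terminal, match it against the current input token; if it is a non-terminal N, replace it with the RHS of M[N, lookahead] (the unique production whose predict set contains the lookahead).

Stack is shown with the top on the left.

Stack    Input  Action
----------------------
S $      y + $  output S → y + C
y + C $  y + $  match 'y'
+ C $    + $    match '+'
C $      $      output C → ε
$        $      accept

The string is accepted.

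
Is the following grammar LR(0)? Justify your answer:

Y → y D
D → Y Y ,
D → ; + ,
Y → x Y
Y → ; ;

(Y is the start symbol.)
Augment with Y' → Y and build the canonical LR(0) collection (I0 = CLOSURE({[Y' → . Y]}), then GOTO on every symbol after a dot until no new states appear). It has 14 states:
  I0: { [Y → . ; ;], [Y → . x Y], [Y → . y D], [Y' → . Y] }  — shift
  I1: { [Y → ; . ;] }  — shift
  I2: { [Y' → Y .] }  — accept
  I3: { [Y → . ; ;], [Y → . x Y], [Y → . y D], [Y → x . Y] }  — shift
  I4: { [D → . ; + ,], [D → . Y Y ,], [Y → . ; ;], [Y → . x Y], [Y → . y D], [Y → y . D] }  — shift
  I5: { [D → ; . + ,], [Y → ; . ;] }  — shift
  I6: { [Y → y D .] }  — reduce
  I7: { [D → Y . Y ,], [Y → . ; ;], [Y → . x Y], [Y → . y D] }  — shift
  I8: { [D → Y Y . ,] }  — shift
  I9: { [D → Y Y , .] }  — reduce
  I10: { [D → ; + . ,] }  — shift
  I11: { [Y → ; ; .] }  — reduce
  I12: { [D → ; + , .] }  — reduce
  I13: { [Y → x Y .] }  — reduce

Every state is either a pure shift/goto state or contains exactly one complete item and nothing to shift — no conflicts. The grammar is LR(0).

Answer: Yes, the grammar is LR(0)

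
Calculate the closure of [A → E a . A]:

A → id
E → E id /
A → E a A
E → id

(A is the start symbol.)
{ [A → . E a A], [A → . id], [A → E a . A], [E → . E id /], [E → . id] }

To compute CLOSURE, for each item [A → α.Bβ] where B is a non-terminal, add [B → .γ] for all productions B → γ; repeat for the newly added items until nothing changes.

Start with: [A → E a . A]
  [A → E a . A] has the dot before A: add [A → . id], [A → . E a A]
  [A → . E a A] has the dot before E: add [E → . E id /], [E → . id]
No further items can be added.

CLOSURE = { [A → . E a A], [A → . id], [A → E a . A], [E → . E id /], [E → . id] }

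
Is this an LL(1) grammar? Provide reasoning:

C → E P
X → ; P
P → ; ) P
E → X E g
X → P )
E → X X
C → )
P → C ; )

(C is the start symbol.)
Relevant sets:
  FIRST(E) = { ')', ';' }
  FIRST(P) = { ')', ';' }
  FIRST(C) = { ')', ';' }
  FIRST(X) = { ')', ';' }

For C:
  PREDICT(C → E P) = { ')', ';' }
  PREDICT(C → ')') = { ')' }
For X:
  PREDICT(X → ';' P) = { ';' }
  PREDICT(X → P ')') = { ')', ';' }
For P:
  PREDICT(P → ';' ')' P) = { ';' }
  PREDICT(P → C ';' ')') = { ')', ';' }
For E:
  PREDICT(E → X E g) = { ')', ';' }
  PREDICT(E → X X) = { ')', ';' }

Conflict found: Predict set conflict for C: { ')' }
The grammar is NOT LL(1).

Answer: No. Predict set conflict for C: { ')' }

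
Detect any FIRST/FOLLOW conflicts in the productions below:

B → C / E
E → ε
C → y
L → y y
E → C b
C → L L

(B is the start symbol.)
Nullable non-terminals: E.
FIRST sets used below: FIRST(C) = { 'y' }

E: nullable alternative(s) E → ε; FOLLOW(E) = { $ }
  E → ε: FIRST \ {ε} = { } — this is the only nullable alternative, skip
  E → C b: FIRST \ {ε} = { 'y' } — disjoint from FOLLOW(E)

B, C, L have no nullable alternative, so no FIRST/FOLLOW check is needed there.

No FIRST/FOLLOW conflicts found.

Answer: No FIRST/FOLLOW conflicts.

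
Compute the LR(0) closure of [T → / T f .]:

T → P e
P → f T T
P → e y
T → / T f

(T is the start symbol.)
{ [T → / T f .] }

To compute CLOSURE, for each item [A → α.Bβ] where B is a non-terminal, add [B → .γ] for all productions B → γ; repeat for the newly added items until nothing changes.

Start with: [T → / T f .]
The dot is at the end, so nothing is added.

CLOSURE = { [T → / T f .] }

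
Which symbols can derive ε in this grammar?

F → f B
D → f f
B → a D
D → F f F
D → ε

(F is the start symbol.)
A non-terminal is nullable if it can derive ε (the empty string): either it has an ε-production, or it has a production whose right-hand side consists entirely of nullable non-terminals.

ε-productions: D → ε
So D is immediately nullable.
No further non-terminal can be added: every production for the remaining non-terminals contains a terminal or a non-nullable non-terminal.
Nullable = { 'D' }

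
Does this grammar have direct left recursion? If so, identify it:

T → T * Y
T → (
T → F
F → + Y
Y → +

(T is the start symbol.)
T → T * Y: LEFT RECURSIVE (starts with T)
T → (: starts with '('
T → F: starts with F
F → + Y: starts with '+'
Y → +: starts with '+'

The grammar has direct left recursion on: T.

Answer: Yes, T is left-recursive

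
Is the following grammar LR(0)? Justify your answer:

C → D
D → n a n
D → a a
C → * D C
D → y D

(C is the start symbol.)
A grammar is LR(0) if no state in the canonical LR(0) collection has:
  - both a shift item (dot before a terminal) and a complete item (shift-reduce conflict), or
  - two or more complete items (reduce-reduce conflict; the accept item [C' → C .] counts as a complete item here).

Augment with C' → C and build the canonical LR(0) collection (I0 = CLOSURE({[C' → . C]}), then GOTO on every symbol after a dot until no new states appear). It has 13 states:
  I0: { [C → . * D C], [C → . D], [C' → . C], [D → . a a], [D → . n a n], [D → . y D] }  — shift
  I1: { [C → * . D C], [D → . a a], [D → . n a n], [D → . y D] }  — shift
  I2: { [C' → C .] }  — accept
  I3: { [C → D .] }  — reduce
  I4: { [D → a . a] }  — shift
  I5: { [D → n . a n] }  — shift
  I6: { [D → . a a], [D → . n a n], [D → . y D], [D → y . D] }  — shift
  I7: { [D → y D .] }  — reduce
  I8: { [D → n a . n] }  — shift
  I9: { [D → n a n .] }  — reduce
  I10: { [D → a a .] }  — reduce
  I11: { [C → * D . C], [C → . * D C], [C → . D], [D → . a a], [D → . n a n], [D → . y D] }  — shift
  I12: { [C → * D C .] }  — reduce

Every state is either a pure shift/goto state or contains exactly one complete item and nothing to shift — no conflicts. The grammar is LR(0).

Answer: Yes, the grammar is LR(0)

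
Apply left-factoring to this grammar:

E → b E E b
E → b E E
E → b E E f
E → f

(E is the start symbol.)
E → b E E E'
E' → b
E' → ε
E' → f
E → f

Left-factoring transforms A → αβ₁ | αβ₂ into A → αA' and A' → β₁ | β₂
(α is the longest common prefix among the alternatives). Repeat until
no nonterminal has two alternatives with a common prefix.

Round 1: E has alternatives sharing prefix 'b E E'. Introduce E': E → b E E E'
  Add: E' → b
  Add: E' → ε
  Add: E' → f

No remaining common prefixes — done.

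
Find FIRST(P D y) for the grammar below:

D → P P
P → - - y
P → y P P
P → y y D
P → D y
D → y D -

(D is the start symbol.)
FIRST sets of the non-terminals involved (from the grammar, by fixed-point iteration):
  FIRST(P) = { '-', 'y' }

To compute FIRST(P D y), process the symbols left to right:
Symbol P is a non-terminal. Add FIRST(P) \ {ε} = { '-', 'y' }
P is not nullable (ε ∉ FIRST(P)), so stop here.
FIRST(P D y) = { '-', 'y' }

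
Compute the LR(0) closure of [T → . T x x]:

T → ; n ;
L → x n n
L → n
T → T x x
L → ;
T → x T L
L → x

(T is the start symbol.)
{ [T → . ; n ;], [T → . T x x], [T → . x T L] }

To compute CLOSURE, for each item [A → α.Bβ] where B is a non-terminal, add [B → .γ] for all productions B → γ; repeat for the newly added items until nothing changes.

Start with: [T → . T x x]
  [T → . T x x] has the dot before T: add [T → . ; n ;], [T → . x T L]
No further items can be added.

CLOSURE = { [T → . ; n ;], [T → . T x x], [T → . x T L] }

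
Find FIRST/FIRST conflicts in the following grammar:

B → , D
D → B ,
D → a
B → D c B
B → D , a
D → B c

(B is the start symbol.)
FIRST sets of the non-terminals at (or reachable through a nullable prefix from) the front of some alternative:
  FIRST(D) = { ',', 'a' }
  FIRST(B) = { ',', 'a' }

Productions for B:
  B → , D: FIRST = { ',' }
  B → D c B: FIRST = { ',', 'a' }
  B → D , a: FIRST = { ',', 'a' }
Productions for D:
  D → B ,: FIRST = { ',', 'a' }
  D → a: FIRST = { 'a' }
  D → B c: FIRST = { ',', 'a' }

Conflict for B: B → , D and B → D c B
  Overlap: { ',' }
Conflict for B: B → , D and B → D , a
  Overlap: { ',' }
Conflict for B: B → D c B and B → D , a
  Overlap: { ',', 'a' }
Conflict for D: D → B , and D → a
  Overlap: { 'a' }
Conflict for D: D → B , and D → B c
  Overlap: { ',', 'a' }
Conflict for D: D → a and D → B c
  Overlap: { 'a' }

Answer: Yes. B → ',' D / B → D c B on { ',' }; B → ',' D / B → D ',' a on { ',' }; B → D c B / B → D ',' a on { ',', 'a' }; D → B ',' / D → a on { 'a' }; D → B ',' / D → B c on { ',', 'a' }; D → a / D → B c on { 'a' }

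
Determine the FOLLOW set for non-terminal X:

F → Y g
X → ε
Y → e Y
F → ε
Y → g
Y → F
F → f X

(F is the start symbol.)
{ $, 'g' }

To compute FOLLOW(X), find every occurrence of X on a right-hand side N → α X β: add FIRST(β) \ {ε}, and if β is empty or nullable also add FOLLOW(N). Iterate to a fixed point.

In F → f X: X is at the end, add FOLLOW(F)

The FOLLOW sets referred to above (computed the same way, to a fixed point):
  FOLLOW(F) = { $, 'g' }

Taking the union: FOLLOW(X) = { $, 'g' }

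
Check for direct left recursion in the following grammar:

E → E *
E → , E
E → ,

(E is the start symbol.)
Direct left recursion occurs when N → N α for some non-terminal N (the right-hand side begins with the left-hand side itself).

E → E *: LEFT RECURSIVE (starts with E)
E → , E: starts with ','
E → ,: starts with ','

The grammar has direct left recursion on: E.

Answer: Yes, E is left-recursive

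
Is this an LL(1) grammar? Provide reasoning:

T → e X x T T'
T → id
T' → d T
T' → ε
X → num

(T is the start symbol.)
A grammar is LL(1) if for each non-terminal N with multiple productions, the predict sets of those productions are pairwise disjoint, where PREDICT(N → α) = (FIRST(α) \ {ε}) ∪ (FOLLOW(N) if α ⇒* ε).

Relevant sets:
  FOLLOW(T') = { $, 'd' }

For T:
  PREDICT(T → e X x T T') = { 'e' }
  PREDICT(T → id) = { 'id' }
For T':
  PREDICT(T' → d T) = { 'd' }
  PREDICT(T' → ε) = { $, 'd' }
X has a single production, so nothing to check there.

Conflict found: Predict set conflict for T': { 'd' }
The grammar is NOT LL(1).

Answer: No. Predict set conflict for T': { 'd' }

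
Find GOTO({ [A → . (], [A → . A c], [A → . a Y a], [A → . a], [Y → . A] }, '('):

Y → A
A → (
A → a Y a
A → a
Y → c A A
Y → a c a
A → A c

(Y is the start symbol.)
{ [A → ( .] }

GOTO(I, '(') = CLOSURE({ [A → αX.β] : [A → α.Xβ] ∈ I, X = '(' })

Items with dot before '(', with the dot advanced:
  [A → . (] → [A → ( .]
Closure adds nothing (no advanced item has the dot before a non-terminal).

GOTO = { [A → ( .] }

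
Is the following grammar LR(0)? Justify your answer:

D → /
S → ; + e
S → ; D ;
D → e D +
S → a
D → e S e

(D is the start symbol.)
Yes, the grammar is LR(0)

A grammar is LR(0) if no state in the canonical LR(0) collection has:
  - both a shift item (dot before a terminal) and a complete item (shift-reduce conflict), or
  - two or more complete items (reduce-reduce conflict; the accept item [D' → D .] counts as a complete item here).

Augment with D' → D and build the canonical LR(0) collection (I0 = CLOSURE({[D' → . D]}), then GOTO on every symbol after a dot until no new states appear). It has 14 states:
  I0: { [D → . /], [D → . e D +], [D → . e S e], [D' → . D] }  — shift
  I1: { [D → / .] }  — reduce
  I2: { [D' → D .] }  — accept
  I3: { [D → . /], [D → . e D +], [D → . e S e], [D → e . D +], [D → e . S e], [S → . ; + e], [S → . ; D ;], [S → . a] }  — shift
  I4: { [D → . /], [D → . e D +], [D → . e S e], [S → ; . + e], [S → ; . D ;] }  — shift
  I5: { [D → e D . +] }  — shift
  I6: { [D → e S . e] }  — shift
  I7: { [S → a .] }  — reduce
  I8: { [D → e S e .] }  — reduce
  I9: { [D → e D + .] }  — reduce
  I10: { [S → ; + . e] }  — shift
  I11: { [S → ; D . ;] }  — shift
  I12: { [S → ; D ; .] }  — reduce
  I13: { [S → ; + e .] }  — reduce

Every state is either a pure shift/goto state or contains exactly one complete item and nothing to shift — no conflicts. The grammar is LR(0).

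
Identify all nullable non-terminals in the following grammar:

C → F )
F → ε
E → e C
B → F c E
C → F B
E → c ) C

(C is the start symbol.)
{ 'F' }

ε-productions: F → ε
So F is immediately nullable.
No further non-terminal can be added: every production for the remaining non-terminals contains a terminal or a non-nullable non-terminal.
Nullable = { 'F' }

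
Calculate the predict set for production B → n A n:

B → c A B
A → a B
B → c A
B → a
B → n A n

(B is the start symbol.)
PREDICT(B → n A n) = (FIRST(RHS) \ {ε}) ∪ (FOLLOW(B) if ε ∈ FIRST(RHS), i.e. RHS ⇒* ε)
FIRST(n A n) = { 'n' }
ε ∉ FIRST(n A n), so FOLLOW(B) is not added.
PREDICT(B → n A n) = { 'n' }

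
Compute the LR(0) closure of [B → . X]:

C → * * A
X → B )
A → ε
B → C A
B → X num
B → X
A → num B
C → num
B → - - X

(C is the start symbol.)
{ [B → . - - X], [B → . C A], [B → . X num], [B → . X], [C → . * * A], [C → . num], [X → . B )] }

To compute CLOSURE, for each item [A → α.Bβ] where B is a non-terminal, add [B → .γ] for all productions B → γ; repeat for the newly added items until nothing changes.

Start with: [B → . X]
  [B → . X] has the dot before X: add [X → . B )]
  [X → . B )] has the dot before B: add [B → . C A], [B → . X num], [B → . - - X]
  [B → . C A] has the dot before C: add [C → . * * A], [C → . num]
No further items can be added.

CLOSURE = { [B → . - - X], [B → . C A], [B → . X num], [B → . X], [C → . * * A], [C → . num], [X → . B )] }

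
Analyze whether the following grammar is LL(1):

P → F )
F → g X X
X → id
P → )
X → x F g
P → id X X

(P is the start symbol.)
Yes, the grammar is LL(1).

A grammar is LL(1) if for each non-terminal N with multiple productions, the predict sets of those productions are pairwise disjoint, where PREDICT(N → α) = (FIRST(α) \ {ε}) ∪ (FOLLOW(N) if α ⇒* ε).

Relevant sets:
  FIRST(F) = { 'g' }

For P:
  PREDICT(P → F ')') = { 'g' }
  PREDICT(P → ')') = { ')' }
  PREDICT(P → id X X) = { 'id' }
For X:
  PREDICT(X → id) = { 'id' }
  PREDICT(X → x F g) = { 'x' }
F has a single production, so nothing to check there.

All predict sets are disjoint. The grammar IS LL(1).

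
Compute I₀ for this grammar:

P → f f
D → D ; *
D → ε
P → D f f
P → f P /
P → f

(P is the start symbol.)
{ [D → . D ; *], [D → .], [P → . D f f], [P → . f P /], [P → . f f], [P → . f], [P' → . P] }

First, augment the grammar with P' → P
I₀ = CLOSURE({ [P' → . P] }):
  [P' → . P] has the dot before P: add [P → . f f], [P → . D f f], [P → . f P /], [P → . f]
  [P → . D f f] has the dot before D: add [D → . D ; *], [D → .]
No further items can be added.

I₀ = { [D → . D ; *], [D → .], [P → . D f f], [P → . f P /], [P → . f f], [P → . f], [P' → . P] }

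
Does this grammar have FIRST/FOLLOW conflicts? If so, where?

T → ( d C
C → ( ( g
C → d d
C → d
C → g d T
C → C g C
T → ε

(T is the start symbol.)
A FIRST/FOLLOW conflict occurs when a non-terminal N has a nullable alternative N → β (β ⇒* ε) and another alternative N → α with FIRST(α) ∩ FOLLOW(N) ≠ ∅: on such a lookahead the parser cannot decide between expanding α and letting N vanish via β.

Nullable non-terminals: T.

T: nullable alternative(s) T → ε; FOLLOW(T) = { $, 'g' }
  T → ( d C: FIRST \ {ε} = { '(' } — disjoint from FOLLOW(T)
  T → ε: FIRST \ {ε} = { } — this is the only nullable alternative, skip

C has no nullable alternative, so no FIRST/FOLLOW check is needed there.

No FIRST/FOLLOW conflicts found.

Answer: No FIRST/FOLLOW conflicts.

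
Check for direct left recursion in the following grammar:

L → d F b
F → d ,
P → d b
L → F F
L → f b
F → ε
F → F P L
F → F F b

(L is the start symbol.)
Yes, F is left-recursive

L → d F b: starts with d
F → d ,: starts with d
P → d b: starts with d
L → F F: starts with F
L → f b: starts with f
F → ε: starts with ε
F → F P L: LEFT RECURSIVE (starts with F)
F → F F b: LEFT RECURSIVE (starts with F)

The grammar has direct left recursion on: F.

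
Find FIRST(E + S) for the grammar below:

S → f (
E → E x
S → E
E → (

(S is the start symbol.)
FIRST sets of the non-terminals involved (from the grammar, by fixed-point iteration):
  FIRST(E) = { '(' }

To compute FIRST(E + S), process the symbols left to right:
Symbol E is a non-terminal. Add FIRST(E) \ {ε} = { '(' }
E is not nullable (ε ∉ FIRST(E)), so stop here.
FIRST(E + S) = { '(' }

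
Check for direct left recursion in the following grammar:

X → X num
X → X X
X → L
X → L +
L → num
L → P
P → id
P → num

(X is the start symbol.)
X → X num: LEFT RECURSIVE (starts with X)
X → X X: LEFT RECURSIVE (starts with X)
X → L: starts with L
X → L +: starts with L
L → num: starts with num
L → P: starts with P
P → id: starts with id
P → num: starts with num

The grammar has direct left recursion on: X.

Answer: Yes, X is left-recursive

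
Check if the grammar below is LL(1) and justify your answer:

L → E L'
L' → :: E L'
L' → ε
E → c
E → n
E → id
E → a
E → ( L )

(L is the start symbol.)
Yes, the grammar is LL(1).

Relevant sets:
  FOLLOW(L') = { $, ')' }

For L':
  PREDICT(L' → :: E L') = { '::' }
  PREDICT(L' → ε) = { $, ')' }
For E:
  PREDICT(E → c) = { 'c' }
  PREDICT(E → n) = { 'n' }
  PREDICT(E → id) = { 'id' }
  PREDICT(E → a) = { 'a' }
  PREDICT(E → '(' L ')') = { '(' }
L has a single production, so nothing to check there.

All predict sets are disjoint. The grammar IS LL(1).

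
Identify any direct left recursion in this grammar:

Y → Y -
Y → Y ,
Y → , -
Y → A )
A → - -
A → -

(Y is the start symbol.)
Y → Y -: LEFT RECURSIVE (starts with Y)
Y → Y ,: LEFT RECURSIVE (starts with Y)
Y → , -: starts with ','
Y → A ): starts with A
A → - -: starts with '-'
A → -: starts with '-'

The grammar has direct left recursion on: Y.

Answer: Yes, Y is left-recursive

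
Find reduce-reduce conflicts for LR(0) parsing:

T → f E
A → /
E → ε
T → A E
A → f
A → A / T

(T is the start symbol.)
Yes — I4: [A → f .] vs [E → .]

Augment with T' → T and build the canonical LR(0) collection (I0 = CLOSURE({[T' → . T]}), then GOTO on every symbol after a dot until no new states appear). It has 9 states:
  I0: { [A → . /], [A → . A / T], [A → . f], [T → . A E], [T → . f E], [T' → . T] }  — shift
  I1: { [A → / .] }  — reduce
  I2: { [A → A . / T], [E → .], [T → A . E] }  — shift, reduce
  I3: { [T' → T .] }  — accept
  I4: { [A → f .], [E → .], [T → f . E] }  — 2 reduces
  I5: { [T → f E .] }  — reduce
  I6: { [A → . /], [A → . A / T], [A → . f], [A → A / . T], [T → . A E], [T → . f E] }  — shift
  I7: { [T → A E .] }  — reduce
  I8: { [A → A / T .] }  — reduce

I4 contains complete items [A → f .], [E → .] — reduce-reduce conflict.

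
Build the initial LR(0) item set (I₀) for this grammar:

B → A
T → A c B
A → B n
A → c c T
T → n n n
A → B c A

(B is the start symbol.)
First, augment the grammar with B' → B
I₀ = CLOSURE({ [B' → . B] }):
  [B' → . B] has the dot before B: add [B → . A]
  [B → . A] has the dot before A: add [A → . B n], [A → . c c T], [A → . B c A]
No further items can be added.

I₀ = { [A → . B c A], [A → . B n], [A → . c c T], [B → . A], [B' → . B] }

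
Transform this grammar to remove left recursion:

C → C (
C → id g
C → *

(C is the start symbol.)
C → id g C'
C → * C'
C' → ( C'
C' → ε

C is directly left-recursive. The standard transformation for
  A → A α₁ | ... | A α_m | β₁ | ... | β_n
is
  A  → β₁ A' | ... | β_n A'
  A' → α₁ A' | ... | α_m A' | ε

C → id g becomes C → id g C'
C → * becomes C → * C'
C → C ( becomes C' → ( C'
Add C' → ε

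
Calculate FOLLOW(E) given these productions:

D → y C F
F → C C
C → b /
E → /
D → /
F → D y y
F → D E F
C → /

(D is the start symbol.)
{ '/', 'b', 'y' }

To compute FOLLOW(E), find every occurrence of E on a right-hand side N → α E β: add FIRST(β) \ {ε}, and if β is empty or nullable also add FOLLOW(N). Iterate to a fixed point.

In F → D E F: E is followed by F, add FIRST(F) \ {ε} = { '/', 'b', 'y' }

Taking the union: FOLLOW(E) = { '/', 'b', 'y' }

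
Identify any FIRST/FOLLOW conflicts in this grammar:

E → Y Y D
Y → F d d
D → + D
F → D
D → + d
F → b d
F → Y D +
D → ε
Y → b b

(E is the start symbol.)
Nullable non-terminals: D, F.
FIRST sets used below: FIRST(D) = { '+', ε }, FIRST(Y) = { '+', 'b', 'd' }

D: nullable alternative(s) D → ε; FOLLOW(D) = { $, '+', 'd' }
  D → + D: FIRST \ {ε} = { '+' } — overlaps FOLLOW(D) on { '+' }: CONFLICT
  D → + d: FIRST \ {ε} = { '+' } — overlaps FOLLOW(D) on { '+' }: CONFLICT
  D → ε: FIRST \ {ε} = { } — this is the only nullable alternative, skip

F: nullable alternative(s) F → D; FOLLOW(F) = { 'd' }
  F → D: FIRST \ {ε} = { '+' } — this is the only nullable alternative, skip
  F → b d: FIRST \ {ε} = { 'b' } — disjoint from FOLLOW(F)
  F → Y D +: FIRST \ {ε} = { '+', 'b', 'd' } — overlaps FOLLOW(F) on { 'd' }: CONFLICT

E, Y have no nullable alternative, so no FIRST/FOLLOW check is needed there.

So the grammar has 3 FIRST/FOLLOW conflicts (marked CONFLICT above).

Answer: Yes. D → '+' D with FOLLOW(D) on { '+' }; D → '+' d with FOLLOW(D) on { '+' }; F → Y D '+' with FOLLOW(F) on { 'd' }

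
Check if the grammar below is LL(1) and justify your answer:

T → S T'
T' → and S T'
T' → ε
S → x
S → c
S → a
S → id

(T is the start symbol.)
A grammar is LL(1) if for each non-terminal N with multiple productions, the predict sets of those productions are pairwise disjoint, where PREDICT(N → α) = (FIRST(α) \ {ε}) ∪ (FOLLOW(N) if α ⇒* ε).

Relevant sets:
  FOLLOW(T') = { $ }

For T':
  PREDICT(T' → and S T') = { 'and' }
  PREDICT(T' → ε) = { $ }
For S:
  PREDICT(S → x) = { 'x' }
  PREDICT(S → c) = { 'c' }
  PREDICT(S → a) = { 'a' }
  PREDICT(S → id) = { 'id' }
T has a single production, so nothing to check there.

All predict sets are disjoint. The grammar IS LL(1).

Answer: Yes, the grammar is LL(1).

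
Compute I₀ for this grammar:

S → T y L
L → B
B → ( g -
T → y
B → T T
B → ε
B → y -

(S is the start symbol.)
First, augment the grammar with S' → S
I₀ = CLOSURE({ [S' → . S] }):
  [S' → . S] has the dot before S: add [S → . T y L]
  [S → . T y L] has the dot before T: add [T → . y]
No further items can be added.

I₀ = { [S → . T y L], [S' → . S], [T → . y] }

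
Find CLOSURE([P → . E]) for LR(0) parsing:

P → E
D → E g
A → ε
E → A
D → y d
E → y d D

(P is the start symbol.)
{ [A → .], [E → . A], [E → . y d D], [P → . E] }

Start with: [P → . E]
  [P → . E] has the dot before E: add [E → . A], [E → . y d D]
  [E → . A] has the dot before A: add [A → .]
No further items can be added.

CLOSURE = { [A → .], [E → . A], [E → . y d D], [P → . E] }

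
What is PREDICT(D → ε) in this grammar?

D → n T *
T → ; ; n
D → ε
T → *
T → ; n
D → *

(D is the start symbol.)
PREDICT(D → ε) = (FIRST(RHS) \ {ε}) ∪ (FOLLOW(D) if ε ∈ FIRST(RHS), i.e. RHS ⇒* ε)
The right-hand side is ε (FIRST(ε) = { ε }), so the predict set is FOLLOW(D) = { $ }
PREDICT(D → ε) = { $ }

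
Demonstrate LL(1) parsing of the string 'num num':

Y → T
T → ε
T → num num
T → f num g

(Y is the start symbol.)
Stack is shown with the top on the left.

Stack      Input      Action
----------------------------
Y $        num num $  output Y → T
T $        num num $  output T → num num
num num $  num num $  match 'num'
num $      num $      match 'num'
$          $          accept

The string is accepted.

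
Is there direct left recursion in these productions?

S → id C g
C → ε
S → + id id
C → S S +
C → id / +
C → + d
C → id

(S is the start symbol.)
Direct left recursion occurs when N → N α for some non-terminal N (the right-hand side begins with the left-hand side itself).

S → id C g: starts with id
C → ε: starts with ε
S → + id id: starts with '+'
C → S S +: starts with S
C → id / +: starts with id
C → + d: starts with '+'
C → id: starts with id

No direct left recursion found.

Answer: No direct left recursion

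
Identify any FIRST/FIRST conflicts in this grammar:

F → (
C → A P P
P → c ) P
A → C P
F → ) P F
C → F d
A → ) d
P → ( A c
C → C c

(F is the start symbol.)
Yes. C → A P P / C → F d on { '(', ')' }; C → A P P / C → C c on { '(', ')' }; C → F d / C → C c on { '(', ')' }; A → C P / A → ')' d on { ')' }

A FIRST/FIRST conflict occurs when two productions N → α and N → β for the same non-terminal have FIRST(α) ∩ FIRST(β) ≠ ∅ (with ε ∈ FIRST of a nullable right-hand side, so two nullable alternatives also conflict).

FIRST sets of the non-terminals at (or reachable through a nullable prefix from) the front of some alternative:
  FIRST(A) = { '(', ')' }
  FIRST(F) = { '(', ')' }
  FIRST(C) = { '(', ')' }

Productions for F:
  F → (: FIRST = { '(' }
  F → ) P F: FIRST = { ')' }
Productions for C:
  C → A P P: FIRST = { '(', ')' }
  C → F d: FIRST = { '(', ')' }
  C → C c: FIRST = { '(', ')' }
Productions for P:
  P → c ) P: FIRST = { 'c' }
  P → ( A c: FIRST = { '(' }
Productions for A:
  A → C P: FIRST = { '(', ')' }
  A → ) d: FIRST = { ')' }

Conflict for C: C → A P P and C → F d
  Overlap: { '(', ')' }
Conflict for C: C → A P P and C → C c
  Overlap: { '(', ')' }
Conflict for C: C → F d and C → C c
  Overlap: { '(', ')' }
Conflict for A: A → C P and A → ) d
  Overlap: { ')' }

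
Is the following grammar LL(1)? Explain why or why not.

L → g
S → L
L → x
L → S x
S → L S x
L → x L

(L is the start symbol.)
No. Predict set conflict for L: { 'g' }

Relevant sets:
  FIRST(S) = { 'g', 'x' }
  FIRST(L) = { 'g', 'x' }

For L:
  PREDICT(L → g) = { 'g' }
  PREDICT(L → x) = { 'x' }
  PREDICT(L → S x) = { 'g', 'x' }
  PREDICT(L → x L) = { 'x' }
For S:
  PREDICT(S → L) = { 'g', 'x' }
  PREDICT(S → L S x) = { 'g', 'x' }

Conflict found: Predict set conflict for L: { 'g' }
The grammar is NOT LL(1).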